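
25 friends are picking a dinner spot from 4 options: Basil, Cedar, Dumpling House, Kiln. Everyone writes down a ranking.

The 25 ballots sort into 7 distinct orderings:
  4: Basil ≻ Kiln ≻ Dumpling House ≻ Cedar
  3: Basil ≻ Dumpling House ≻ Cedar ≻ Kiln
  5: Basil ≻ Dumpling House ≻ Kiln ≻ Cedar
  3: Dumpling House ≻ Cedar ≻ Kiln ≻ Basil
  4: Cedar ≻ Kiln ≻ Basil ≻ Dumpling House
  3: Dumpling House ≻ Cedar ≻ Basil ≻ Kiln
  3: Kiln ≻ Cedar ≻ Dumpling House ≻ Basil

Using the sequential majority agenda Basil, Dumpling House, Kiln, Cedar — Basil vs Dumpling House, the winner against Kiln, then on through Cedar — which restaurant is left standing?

Round 1: Basil vs Dumpling House — 16–9, Basil advances.
Round 2: Basil vs Kiln — 15–10, Basil advances.
Round 3: Basil vs Cedar — 12–13, Cedar advances.
The agenda winner is Cedar.

Cedar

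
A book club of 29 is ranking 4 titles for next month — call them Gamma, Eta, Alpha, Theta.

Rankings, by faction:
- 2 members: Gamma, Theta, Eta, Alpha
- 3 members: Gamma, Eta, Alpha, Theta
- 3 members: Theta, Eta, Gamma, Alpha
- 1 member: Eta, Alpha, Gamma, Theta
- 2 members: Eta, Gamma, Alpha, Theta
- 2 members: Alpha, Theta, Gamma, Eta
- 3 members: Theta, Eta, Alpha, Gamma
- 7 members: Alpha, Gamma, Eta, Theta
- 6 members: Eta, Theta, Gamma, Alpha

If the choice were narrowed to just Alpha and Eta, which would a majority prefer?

Eta

Ballots ranking Alpha above Eta: 2 + 7 = 9.
Ballots ranking Eta above Alpha: 29 − 9 = 20.
Eta wins the head-to-head 20–9.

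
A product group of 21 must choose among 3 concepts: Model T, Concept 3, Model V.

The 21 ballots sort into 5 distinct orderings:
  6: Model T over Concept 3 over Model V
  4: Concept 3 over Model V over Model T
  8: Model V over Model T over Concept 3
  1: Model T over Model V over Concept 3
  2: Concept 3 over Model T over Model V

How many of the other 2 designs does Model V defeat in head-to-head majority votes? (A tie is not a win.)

Model V against each rival (21 engineers):
Model V vs Model T: Model V preferred on 4+8 = 12 ballots; Model V wins 12–9.
Model V vs Concept 3: Concept 3 wins 12–9.
Model V beats Model T; loses to Concept 3 — 1 pairwise win.

1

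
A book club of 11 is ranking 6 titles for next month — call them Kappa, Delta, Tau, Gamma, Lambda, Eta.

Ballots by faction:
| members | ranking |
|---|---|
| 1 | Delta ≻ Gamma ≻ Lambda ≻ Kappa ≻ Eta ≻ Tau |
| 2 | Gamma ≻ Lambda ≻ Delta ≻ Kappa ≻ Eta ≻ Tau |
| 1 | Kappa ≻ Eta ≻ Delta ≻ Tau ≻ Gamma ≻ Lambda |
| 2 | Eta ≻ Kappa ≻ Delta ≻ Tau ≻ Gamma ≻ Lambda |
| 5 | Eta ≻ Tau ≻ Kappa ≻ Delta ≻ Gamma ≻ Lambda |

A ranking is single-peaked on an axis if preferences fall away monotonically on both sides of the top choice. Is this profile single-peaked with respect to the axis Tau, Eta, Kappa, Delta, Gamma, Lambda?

Axis positions: Tau=1, Eta=2, Kappa=3, Delta=4, Gamma=5, Lambda=6.
Faction 1 (peak Delta at position 4): ranking walks positions 4-5-6-3-2-1, expanding outward from the peak — single-peaked.
Faction 2 (peak Gamma at position 5): ranking walks positions 5-6-4-3-2-1, expanding outward from the peak — single-peaked.
Faction 3 (peak Kappa at position 3): ranking walks positions 3-2-4-1-5-6, expanding outward from the peak — single-peaked.
Faction 4 (peak Eta at position 2): ranking walks positions 2-3-4-1-5-6, expanding outward from the peak — single-peaked.
Faction 5 (peak Eta at position 2): ranking walks positions 2-1-3-4-5-6, expanding outward from the peak — single-peaked.
Every ranking is single-peaked on this axis.

yes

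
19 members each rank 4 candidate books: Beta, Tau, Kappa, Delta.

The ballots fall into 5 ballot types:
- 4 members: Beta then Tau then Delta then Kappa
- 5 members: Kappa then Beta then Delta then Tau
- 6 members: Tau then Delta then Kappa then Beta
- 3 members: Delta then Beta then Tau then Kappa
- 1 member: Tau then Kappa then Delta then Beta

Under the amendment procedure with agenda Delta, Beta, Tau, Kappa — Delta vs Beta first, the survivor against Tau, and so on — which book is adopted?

Round 1: Delta vs Beta — 10–9, Delta advances.
Round 2: Delta vs Tau — 8–11, Tau advances.
Round 3: Tau vs Kappa — 14–5, Tau advances.
Tau survives the agenda.

Tau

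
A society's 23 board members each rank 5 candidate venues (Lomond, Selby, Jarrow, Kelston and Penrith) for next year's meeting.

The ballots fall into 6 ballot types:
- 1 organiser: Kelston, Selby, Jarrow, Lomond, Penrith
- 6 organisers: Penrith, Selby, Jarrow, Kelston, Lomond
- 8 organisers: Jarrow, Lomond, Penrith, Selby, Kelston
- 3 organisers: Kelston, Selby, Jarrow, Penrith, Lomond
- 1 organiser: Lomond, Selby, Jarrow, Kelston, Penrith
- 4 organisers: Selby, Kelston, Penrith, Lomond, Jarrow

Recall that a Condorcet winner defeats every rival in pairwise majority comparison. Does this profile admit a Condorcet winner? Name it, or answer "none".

none

Pairwise majorities:
Lomond vs Selby: 9 to 14, Selby.
Lomond vs Jarrow: Lomond preferred on 1+4 = 5 ballots; Jarrow wins 18–5.
Lomond vs Kelston: 9 to 14, Kelston.
Lomond vs Penrith: 10 to 13, Penrith.
Selby vs Jarrow: 15 to 8, Selby.
Selby vs Kelston: Selby is ranked higher on 6+8+1+4 = 19 ballots, Kelston on 4. Selby wins 19–4.
Selby vs Penrith: 9 to 14, Penrith.
Jarrow vs Kelston: 6+8+1 = 15 for Jarrow, 8 for Kelston — Jarrow by 15–8.
Jarrow vs Penrith: 1+8+3+1 = 13 for Jarrow, 10 for Penrith — Jarrow by 13–10.
Kelston vs Penrith: 9 to 14, Penrith.
Every city loses at least once (Lomond loses to Selby; Selby loses to Penrith; Jarrow loses to Selby; Kelston loses to Selby; Penrith loses to Jarrow). The majority relation contains the cycle Selby > Jarrow > Penrith > Selby, so there is no Condorcet winner.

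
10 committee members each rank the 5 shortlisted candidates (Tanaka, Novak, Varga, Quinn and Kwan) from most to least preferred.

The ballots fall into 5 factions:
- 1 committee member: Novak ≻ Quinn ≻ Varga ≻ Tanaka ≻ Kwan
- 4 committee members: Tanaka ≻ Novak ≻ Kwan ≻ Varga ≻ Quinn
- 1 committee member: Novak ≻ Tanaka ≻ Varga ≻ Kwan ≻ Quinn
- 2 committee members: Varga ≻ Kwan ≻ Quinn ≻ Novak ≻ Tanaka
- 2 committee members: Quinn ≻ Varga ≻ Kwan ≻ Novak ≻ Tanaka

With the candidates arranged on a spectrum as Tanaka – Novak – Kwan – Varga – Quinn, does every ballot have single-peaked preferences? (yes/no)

no

Axis positions: Tanaka=1, Novak=2, Kwan=3, Varga=4, Quinn=5.
Faction 1: ranking walks positions 2-5-4-1-3; Quinn is ranked above Kwan even though Kwan lies between Quinn and the peak Novak on the axis — preferences dip and rise again. Not single-peaked.
Faction 2 (peak Tanaka at position 1): ranking walks positions 1-2-3-4-5, expanding outward from the peak — single-peaked.
Faction 3: ranking walks positions 2-1-4-3-5; Varga is ranked above Kwan even though Kwan lies between Varga and the peak Novak on the axis — preferences dip and rise again. Not single-peaked.
Faction 4 (peak Varga at position 4): ranking walks positions 4-3-5-2-1, expanding outward from the peak — single-peaked.
Faction 5 (peak Quinn at position 5): ranking walks positions 5-4-3-2-1, expanding outward from the peak — single-peaked.
Faction 1 violates single-peakedness, so the profile is not single-peaked on this axis.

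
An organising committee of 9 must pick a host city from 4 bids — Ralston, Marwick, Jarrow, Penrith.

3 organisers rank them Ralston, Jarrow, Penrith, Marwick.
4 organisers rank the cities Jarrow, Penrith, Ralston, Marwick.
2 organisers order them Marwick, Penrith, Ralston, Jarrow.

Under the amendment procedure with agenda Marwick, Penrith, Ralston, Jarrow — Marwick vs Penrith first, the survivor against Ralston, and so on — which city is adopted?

Jarrow

Round 1: Marwick vs Penrith — 2–7, Penrith advances.
Round 2: Penrith vs Ralston — 6–3, Penrith advances.
Round 3: Penrith vs Jarrow — 2–7, Jarrow advances.
The agenda winner is Jarrow.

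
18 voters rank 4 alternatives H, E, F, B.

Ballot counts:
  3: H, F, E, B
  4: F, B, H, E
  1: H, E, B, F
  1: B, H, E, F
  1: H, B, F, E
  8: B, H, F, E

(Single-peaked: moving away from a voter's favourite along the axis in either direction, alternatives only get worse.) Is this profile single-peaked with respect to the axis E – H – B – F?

no

Axis positions: E=1, H=2, B=3, F=4.
Cluster 1: ranking walks positions 2-4-1-3; F is ranked above B even though B lies between F and the peak H on the axis — preferences dip and rise again. Not single-peaked.
Cluster 2 (peak F at position 4): ranking walks positions 4-3-2-1, expanding outward from the peak — single-peaked.
Cluster 3 (peak H at position 2): ranking walks positions 2-1-3-4, expanding outward from the peak — single-peaked.
Cluster 4 (peak B at position 3): ranking walks positions 3-2-1-4, expanding outward from the peak — single-peaked.
Cluster 5 (peak H at position 2): ranking walks positions 2-3-4-1, expanding outward from the peak — single-peaked.
Cluster 6 (peak B at position 3): ranking walks positions 3-2-4-1, expanding outward from the peak — single-peaked.
Cluster 1 violates single-peakedness, so the profile is not single-peaked on this axis.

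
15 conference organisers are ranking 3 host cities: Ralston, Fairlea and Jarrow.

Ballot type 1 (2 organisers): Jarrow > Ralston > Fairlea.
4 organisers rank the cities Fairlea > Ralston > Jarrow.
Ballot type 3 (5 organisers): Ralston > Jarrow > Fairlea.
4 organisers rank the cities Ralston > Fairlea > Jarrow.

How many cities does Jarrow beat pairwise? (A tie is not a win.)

0

Jarrow against each rival (15 organisers):
Jarrow vs Ralston: Ralston, 13–2.
Jarrow vs Fairlea: Fairlea wins 8–7.
Jarrow beats no one; loses to Ralston, Fairlea — 0 pairwise wins.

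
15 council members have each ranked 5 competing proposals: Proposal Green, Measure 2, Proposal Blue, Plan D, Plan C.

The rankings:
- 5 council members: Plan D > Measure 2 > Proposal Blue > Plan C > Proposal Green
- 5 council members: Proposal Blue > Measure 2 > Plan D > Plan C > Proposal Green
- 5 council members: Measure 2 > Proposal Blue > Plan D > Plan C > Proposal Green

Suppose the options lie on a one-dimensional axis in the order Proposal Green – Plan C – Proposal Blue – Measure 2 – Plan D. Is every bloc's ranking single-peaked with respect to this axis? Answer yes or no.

Axis positions: Proposal Green=1, Plan C=2, Proposal Blue=3, Measure 2=4, Plan D=5.
Bloc 1 (peak Plan D at position 5): ranking walks positions 5-4-3-2-1, expanding outward from the peak — single-peaked.
Bloc 2 (peak Proposal Blue at position 3): ranking walks positions 3-4-5-2-1, expanding outward from the peak — single-peaked.
Bloc 3 (peak Measure 2 at position 4): ranking walks positions 4-3-5-2-1, expanding outward from the peak — single-peaked.
Every ranking is single-peaked on this axis.

yes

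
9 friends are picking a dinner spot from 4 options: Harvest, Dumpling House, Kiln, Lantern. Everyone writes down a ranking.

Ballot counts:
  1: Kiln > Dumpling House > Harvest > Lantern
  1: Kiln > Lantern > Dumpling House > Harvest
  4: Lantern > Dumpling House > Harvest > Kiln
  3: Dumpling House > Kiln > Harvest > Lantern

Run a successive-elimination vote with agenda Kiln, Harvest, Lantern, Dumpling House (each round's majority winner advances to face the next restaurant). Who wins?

Dumpling House

Round 1: Kiln vs Harvest — 5–4, Kiln advances.
Round 2: Kiln vs Lantern — 5–4, Kiln advances.
Round 3: Kiln vs Dumpling House — 2–7, Dumpling House advances.
Dumpling House survives the agenda.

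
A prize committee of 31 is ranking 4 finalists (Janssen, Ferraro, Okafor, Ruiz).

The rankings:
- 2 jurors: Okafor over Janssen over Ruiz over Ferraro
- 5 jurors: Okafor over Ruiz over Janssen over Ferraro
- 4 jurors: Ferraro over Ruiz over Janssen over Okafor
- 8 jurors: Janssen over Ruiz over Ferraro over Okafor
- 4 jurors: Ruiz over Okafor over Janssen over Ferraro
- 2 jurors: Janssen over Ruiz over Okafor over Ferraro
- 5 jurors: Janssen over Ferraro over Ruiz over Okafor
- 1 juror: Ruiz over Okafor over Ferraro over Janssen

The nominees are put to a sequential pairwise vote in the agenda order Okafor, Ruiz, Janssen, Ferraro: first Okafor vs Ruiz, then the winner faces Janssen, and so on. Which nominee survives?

Round 1: Okafor vs Ruiz — 7–24, Ruiz advances.
Round 2: Ruiz vs Janssen — 14–17, Janssen advances.
Round 3: Janssen vs Ferraro — 26–5, Janssen advances.
Janssen survives the agenda.

Janssen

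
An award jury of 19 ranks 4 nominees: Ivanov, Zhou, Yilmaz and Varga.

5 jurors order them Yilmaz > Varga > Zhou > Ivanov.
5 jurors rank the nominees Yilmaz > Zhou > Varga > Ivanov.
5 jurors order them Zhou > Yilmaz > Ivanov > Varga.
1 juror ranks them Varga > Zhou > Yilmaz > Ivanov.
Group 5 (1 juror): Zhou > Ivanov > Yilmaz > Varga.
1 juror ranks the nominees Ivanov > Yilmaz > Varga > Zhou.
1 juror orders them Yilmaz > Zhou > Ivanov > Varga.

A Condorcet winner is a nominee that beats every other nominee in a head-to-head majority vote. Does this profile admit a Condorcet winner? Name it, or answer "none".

Yilmaz

Pairwise majorities:
Ivanov vs Zhou: Zhou, 18–1.
Ivanov vs Yilmaz: Yilmaz, 17–2.
Ivanov vs Varga: Varga, 11–8.
Zhou vs Yilmaz: Yilmaz wins 12–7.
Zhou vs Varga: Zhou wins 12–7.
Yilmaz vs Varga: Yilmaz wins 18–1.
Yilmaz beats each of Ivanov, Zhou, Varga — Yilmaz is the Condorcet winner.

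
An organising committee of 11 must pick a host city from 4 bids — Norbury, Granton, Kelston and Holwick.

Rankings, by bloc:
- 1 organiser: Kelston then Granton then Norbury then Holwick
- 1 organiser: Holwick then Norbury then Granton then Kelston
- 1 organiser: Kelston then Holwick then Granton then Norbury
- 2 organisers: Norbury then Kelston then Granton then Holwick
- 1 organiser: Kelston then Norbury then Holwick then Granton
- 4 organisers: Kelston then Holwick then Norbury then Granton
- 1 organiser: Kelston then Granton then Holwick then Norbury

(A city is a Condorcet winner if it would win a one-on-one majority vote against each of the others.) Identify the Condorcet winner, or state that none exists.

Head-to-head results (11 organisers):
Norbury vs Granton: Norbury is ranked higher on 1+2+1+4 = 8 ballots, Granton on 3. Norbury wins 8–3.
Norbury vs Kelston: 3 to 8, Kelston.
Norbury vs Holwick: 1+2+1 = 4 for Norbury, 7 for Holwick — Holwick by 7–4.
Granton vs Kelston: Granton is ranked higher on 1 ballot, Kelston on 10. Kelston wins 10–1.
Granton vs Holwick: 4 to 7, Holwick.
Kelston vs Holwick: 10 to 1, Kelston.
Kelston defeats every rival head-to-head and is the Condorcet winner.

Kelston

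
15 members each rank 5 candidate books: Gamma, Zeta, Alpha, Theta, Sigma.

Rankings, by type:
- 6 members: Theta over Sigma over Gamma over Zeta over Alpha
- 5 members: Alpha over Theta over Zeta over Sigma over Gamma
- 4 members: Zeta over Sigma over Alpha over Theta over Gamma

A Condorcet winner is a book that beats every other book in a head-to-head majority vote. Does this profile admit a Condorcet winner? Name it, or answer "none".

Head-to-head results (15 members):
Gamma vs Zeta: Gamma preferred on 6 ballots; Zeta wins 9–6.
Gamma vs Alpha: Gamma is ranked higher on 6 ballots, Alpha on 9. Alpha wins 9–6.
Gamma vs Theta: Theta wins 15–0.
Gamma–Sigma: Sigma 15–0.
Zeta vs Alpha: Zeta wins 10–5.
Zeta vs Theta: Theta wins 11–4.
Zeta–Sigma: Zeta 9–6.
Alpha vs Theta: Alpha preferred on 5+4 = 9 ballots; Alpha wins 9–6.
Alpha vs Sigma: Sigma, 10–5.
Theta vs Sigma: Theta is ranked higher on 6+5 = 11 ballots, Sigma on 4. Theta wins 11–4.
Each book drops at least one matchup (Gamma loses to Zeta; Zeta loses to Theta; Alpha loses to Zeta; Theta loses to Alpha; Sigma loses to Zeta); the cycle Zeta → Alpha → Theta → Zeta rules out a Condorcet winner.

none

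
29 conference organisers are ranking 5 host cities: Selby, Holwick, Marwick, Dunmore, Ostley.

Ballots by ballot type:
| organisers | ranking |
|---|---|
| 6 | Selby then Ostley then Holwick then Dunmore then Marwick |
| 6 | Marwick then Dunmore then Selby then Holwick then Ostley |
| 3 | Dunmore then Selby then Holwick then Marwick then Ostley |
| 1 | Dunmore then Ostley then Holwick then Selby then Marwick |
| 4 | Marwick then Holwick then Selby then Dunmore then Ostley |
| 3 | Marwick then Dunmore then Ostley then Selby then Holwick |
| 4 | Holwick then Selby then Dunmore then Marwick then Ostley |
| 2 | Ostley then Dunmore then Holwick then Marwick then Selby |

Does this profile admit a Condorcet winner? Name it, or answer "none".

Check each pair by majority over 29 ballots:
Selby vs Holwick: 6+6+3+3 = 18 for Selby, 11 for Holwick — Selby by 18–11.
Selby vs Marwick: Selby preferred on 6+3+1+4 = 14 ballots; Marwick wins 15–14.
Selby vs Dunmore: 6+4+4 = 14 for Selby, 15 for Dunmore — Dunmore by 15–14.
Selby vs Ostley: 6+6+3+4+4 = 23 for Selby, 6 for Ostley — Selby by 23–6.
Holwick vs Marwick: Holwick is ranked higher on 6+3+1+4+2 = 16 ballots, Marwick on 13. Holwick wins 16–13.
Holwick vs Dunmore: Holwick preferred on 6+4+4 = 14 ballots; Dunmore wins 15–14.
Holwick vs Ostley: 6+3+4+4 = 17 for Holwick, 12 for Ostley — Holwick by 17–12.
Marwick vs Dunmore: 13 to 16, Dunmore.
Marwick vs Ostley: Marwick is ranked higher on 6+3+4+3+4 = 20 ballots, Ostley on 9. Marwick wins 20–9.
Dunmore vs Ostley: Dunmore is ranked higher on 6+3+1+4+3+4 = 21 ballots, Ostley on 8. Dunmore wins 21–8.
Only Dunmore has no losses; Dunmore is the Condorcet winner.

Dunmore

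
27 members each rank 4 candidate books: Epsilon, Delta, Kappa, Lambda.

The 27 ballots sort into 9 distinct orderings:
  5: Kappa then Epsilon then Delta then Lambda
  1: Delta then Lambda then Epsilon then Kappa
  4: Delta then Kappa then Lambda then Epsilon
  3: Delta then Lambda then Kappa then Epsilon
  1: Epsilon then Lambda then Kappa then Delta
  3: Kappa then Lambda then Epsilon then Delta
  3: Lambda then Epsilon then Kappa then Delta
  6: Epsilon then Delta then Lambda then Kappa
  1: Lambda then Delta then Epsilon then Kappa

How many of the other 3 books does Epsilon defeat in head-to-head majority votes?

Epsilon against each rival (27 members):
Epsilon vs Delta: 5+1+3+3+6 = 18 for Epsilon, 9 for Delta — Epsilon by 18–9.
Epsilon vs Kappa: 1+1+3+6+1 = 12 for Epsilon, 15 for Kappa — Kappa by 15–12.
Epsilon vs Lambda: 12 to 15, Lambda.
Epsilon beats Delta; loses to Kappa, Lambda — 1 pairwise win.

1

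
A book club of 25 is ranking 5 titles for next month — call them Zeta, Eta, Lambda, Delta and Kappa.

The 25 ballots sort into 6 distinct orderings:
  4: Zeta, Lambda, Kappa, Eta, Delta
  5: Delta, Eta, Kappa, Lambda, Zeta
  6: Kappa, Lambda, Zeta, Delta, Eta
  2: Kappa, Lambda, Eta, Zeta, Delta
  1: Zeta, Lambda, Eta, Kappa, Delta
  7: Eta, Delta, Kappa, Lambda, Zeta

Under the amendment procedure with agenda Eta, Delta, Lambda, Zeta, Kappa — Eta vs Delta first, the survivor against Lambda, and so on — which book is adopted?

Kappa

Round 1: Eta vs Delta — 14–11, Eta advances.
Round 2: Eta vs Lambda — 12–13, Lambda advances.
Round 3: Lambda vs Zeta — 20–5, Lambda advances.
Round 4: Lambda vs Kappa — 5–20, Kappa advances.
The agenda winner is Kappa.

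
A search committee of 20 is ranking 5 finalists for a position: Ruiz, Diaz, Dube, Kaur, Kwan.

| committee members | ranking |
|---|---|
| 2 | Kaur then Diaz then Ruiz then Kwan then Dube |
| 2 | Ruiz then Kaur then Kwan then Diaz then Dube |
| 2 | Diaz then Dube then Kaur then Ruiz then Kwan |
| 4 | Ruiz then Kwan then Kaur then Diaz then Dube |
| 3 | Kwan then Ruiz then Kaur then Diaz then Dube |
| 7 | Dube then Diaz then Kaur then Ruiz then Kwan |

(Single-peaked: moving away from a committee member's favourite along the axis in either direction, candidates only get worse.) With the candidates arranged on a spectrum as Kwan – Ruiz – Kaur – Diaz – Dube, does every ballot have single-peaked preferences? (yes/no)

Axis positions: Kwan=1, Ruiz=2, Kaur=3, Diaz=4, Dube=5.
Cluster 1 (peak Kaur at position 3): ranking walks positions 3-4-2-1-5, expanding outward from the peak — single-peaked.
Cluster 2 (peak Ruiz at position 2): ranking walks positions 2-3-1-4-5, expanding outward from the peak — single-peaked.
Cluster 3 (peak Diaz at position 4): ranking walks positions 4-5-3-2-1, expanding outward from the peak — single-peaked.
Cluster 4 (peak Ruiz at position 2): ranking walks positions 2-1-3-4-5, expanding outward from the peak — single-peaked.
Cluster 5 (peak Kwan at position 1): ranking walks positions 1-2-3-4-5, expanding outward from the peak — single-peaked.
Cluster 6 (peak Dube at position 5): ranking walks positions 5-4-3-2-1, expanding outward from the peak — single-peaked.
Every ranking is single-peaked on this axis.

yes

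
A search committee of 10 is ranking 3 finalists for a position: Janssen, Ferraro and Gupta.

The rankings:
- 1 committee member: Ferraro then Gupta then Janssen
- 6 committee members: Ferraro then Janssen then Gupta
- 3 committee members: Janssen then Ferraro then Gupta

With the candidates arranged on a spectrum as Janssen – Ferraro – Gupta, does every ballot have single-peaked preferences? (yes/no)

Axis positions: Janssen=1, Ferraro=2, Gupta=3.
Type 1 (peak Ferraro at position 2): ranking walks positions 2-3-1, expanding outward from the peak — single-peaked.
Type 2 (peak Ferraro at position 2): ranking walks positions 2-1-3, expanding outward from the peak — single-peaked.
Type 3 (peak Janssen at position 1): ranking walks positions 1-2-3, expanding outward from the peak — single-peaked.
Every ranking is single-peaked on this axis.

yes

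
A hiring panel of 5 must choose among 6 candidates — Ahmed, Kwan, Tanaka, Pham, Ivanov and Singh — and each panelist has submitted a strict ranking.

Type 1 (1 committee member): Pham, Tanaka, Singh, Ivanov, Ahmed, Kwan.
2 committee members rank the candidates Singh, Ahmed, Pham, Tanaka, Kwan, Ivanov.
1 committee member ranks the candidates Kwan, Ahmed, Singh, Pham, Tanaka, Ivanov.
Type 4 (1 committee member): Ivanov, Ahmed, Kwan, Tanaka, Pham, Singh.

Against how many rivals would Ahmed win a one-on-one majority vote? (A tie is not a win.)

4

Ahmed against each rival (5 committee members):
Ahmed vs Kwan: Ahmed preferred on 1+2+1 = 4 ballots; Ahmed wins 4–1.
Ahmed vs Tanaka: Ahmed preferred on 2+1+1 = 4 ballots; Ahmed wins 4–1.
Ahmed vs Pham: Ahmed wins 4–1.
Ahmed vs Ivanov: Ahmed preferred on 2+1 = 3 ballots; Ahmed wins 3–2.
Ahmed vs Singh: Singh, 3–2.
Ahmed beats Kwan, Tanaka, Pham, Ivanov; loses to Singh — 4 pairwise wins.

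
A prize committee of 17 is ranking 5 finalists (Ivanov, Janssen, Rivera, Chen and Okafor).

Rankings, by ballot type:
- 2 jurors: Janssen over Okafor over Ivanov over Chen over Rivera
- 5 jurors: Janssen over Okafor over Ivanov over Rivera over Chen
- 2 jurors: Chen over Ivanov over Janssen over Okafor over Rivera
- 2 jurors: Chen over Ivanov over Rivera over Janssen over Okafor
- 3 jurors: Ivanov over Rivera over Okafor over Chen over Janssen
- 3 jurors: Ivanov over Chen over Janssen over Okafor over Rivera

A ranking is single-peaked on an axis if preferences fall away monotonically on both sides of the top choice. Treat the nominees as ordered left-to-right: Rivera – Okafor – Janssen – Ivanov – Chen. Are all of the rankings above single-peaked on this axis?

Axis positions: Rivera=1, Okafor=2, Janssen=3, Ivanov=4, Chen=5.
Ballot type 1 (peak Janssen at position 3): ranking walks positions 3-2-4-5-1, expanding outward from the peak — single-peaked.
Ballot type 2 (peak Janssen at position 3): ranking walks positions 3-2-4-1-5, expanding outward from the peak — single-peaked.
Ballot type 3 (peak Chen at position 5): ranking walks positions 5-4-3-2-1, expanding outward from the peak — single-peaked.
Ballot type 4: ranking walks positions 5-4-1-3-2; Rivera is ranked above Janssen even though Janssen lies between Rivera and the peak Chen on the axis — preferences dip and rise again. Not single-peaked.
Ballot type 5: ranking walks positions 4-1-2-5-3; Rivera is ranked above Janssen even though Janssen lies between Rivera and the peak Ivanov on the axis — preferences dip and rise again. Not single-peaked.
Ballot type 6 (peak Ivanov at position 4): ranking walks positions 4-5-3-2-1, expanding outward from the peak — single-peaked.
Ballot type 4 violates single-peakedness, so the profile is not single-peaked on this axis.

no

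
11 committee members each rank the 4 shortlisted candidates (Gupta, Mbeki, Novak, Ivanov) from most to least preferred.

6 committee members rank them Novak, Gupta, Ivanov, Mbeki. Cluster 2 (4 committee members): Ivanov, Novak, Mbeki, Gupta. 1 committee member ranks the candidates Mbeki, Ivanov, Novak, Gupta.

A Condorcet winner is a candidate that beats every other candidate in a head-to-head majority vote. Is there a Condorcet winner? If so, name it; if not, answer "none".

Pairwise majorities:
Gupta–Mbeki: Gupta 6–5.
Gupta vs Novak: Novak, 11–0.
Gupta vs Ivanov: Gupta, 6–5.
Mbeki–Novak: Novak 10–1.
Mbeki vs Ivanov: Ivanov, 10–1.
Novak vs Ivanov: Novak wins 6–5.
Novak beats each of Gupta, Mbeki, Ivanov — Novak is the Condorcet winner.

Novak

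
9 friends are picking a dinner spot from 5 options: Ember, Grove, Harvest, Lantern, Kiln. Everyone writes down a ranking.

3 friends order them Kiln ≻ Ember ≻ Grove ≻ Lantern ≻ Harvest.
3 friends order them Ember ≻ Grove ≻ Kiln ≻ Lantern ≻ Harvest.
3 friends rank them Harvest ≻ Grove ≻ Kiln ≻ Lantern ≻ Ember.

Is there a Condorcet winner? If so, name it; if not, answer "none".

Head-to-head results (9 friends):
Ember–Grove: Ember 6–3.
Ember vs Harvest: Ember wins 6–3.
Ember vs Lantern: Ember, 6–3.
Ember vs Kiln: Kiln, 6–3.
Grove vs Harvest: Grove, 6–3.
Grove vs Lantern: Grove, 9–0.
Grove vs Kiln: Grove, 6–3.
Harvest vs Lantern: Lantern, 6–3.
Harvest vs Kiln: Kiln, 6–3.
Lantern vs Kiln: Kiln wins 9–0.
No restaurant is unbeaten: Ember loses to Kiln; Grove loses to Ember; Harvest loses to Ember; Lantern loses to Ember; Kiln loses to Grove. In particular Ember beats Grove beats Kiln beats Ember is a majority cycle — no Condorcet winner exists.

none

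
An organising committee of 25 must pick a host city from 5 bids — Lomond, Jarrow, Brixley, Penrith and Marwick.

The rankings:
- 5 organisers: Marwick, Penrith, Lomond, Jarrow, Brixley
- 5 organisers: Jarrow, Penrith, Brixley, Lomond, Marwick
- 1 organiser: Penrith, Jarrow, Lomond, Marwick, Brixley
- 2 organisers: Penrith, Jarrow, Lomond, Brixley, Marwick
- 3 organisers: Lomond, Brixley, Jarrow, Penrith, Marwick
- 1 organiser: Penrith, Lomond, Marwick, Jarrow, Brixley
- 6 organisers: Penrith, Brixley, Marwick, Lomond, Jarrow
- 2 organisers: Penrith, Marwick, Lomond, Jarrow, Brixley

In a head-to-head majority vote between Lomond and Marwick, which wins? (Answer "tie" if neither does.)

Ballots ranking Lomond above Marwick: 5 + 1 + 2 + 3 + 1 = 12.
Ballots ranking Marwick above Lomond: 25 − 12 = 13.
Marwick wins the head-to-head 13–12.

Marwick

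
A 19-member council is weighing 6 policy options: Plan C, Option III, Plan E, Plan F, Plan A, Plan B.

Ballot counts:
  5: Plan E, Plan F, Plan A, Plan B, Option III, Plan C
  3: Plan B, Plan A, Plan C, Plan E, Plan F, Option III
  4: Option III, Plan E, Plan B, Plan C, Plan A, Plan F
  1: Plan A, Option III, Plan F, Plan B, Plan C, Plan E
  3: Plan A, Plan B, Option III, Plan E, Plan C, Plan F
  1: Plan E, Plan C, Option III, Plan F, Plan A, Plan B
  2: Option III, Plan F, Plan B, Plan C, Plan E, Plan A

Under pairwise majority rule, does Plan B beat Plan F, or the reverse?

Plan B

Ballots ranking Plan B above Plan F: 3 + 4 + 3 = 10.
Ballots ranking Plan F above Plan B: 19 − 10 = 9.
Plan B wins the head-to-head 10–9.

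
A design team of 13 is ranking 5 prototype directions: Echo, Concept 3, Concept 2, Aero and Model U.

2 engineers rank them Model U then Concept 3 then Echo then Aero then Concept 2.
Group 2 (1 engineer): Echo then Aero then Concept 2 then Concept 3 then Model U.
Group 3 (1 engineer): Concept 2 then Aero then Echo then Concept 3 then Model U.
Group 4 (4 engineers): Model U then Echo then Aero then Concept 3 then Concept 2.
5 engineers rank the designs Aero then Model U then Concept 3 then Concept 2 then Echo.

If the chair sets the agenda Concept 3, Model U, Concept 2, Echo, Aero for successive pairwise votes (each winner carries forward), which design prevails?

Aero

Round 1: Concept 3 vs Model U — 2–11, Model U advances.
Round 2: Model U vs Concept 2 — 11–2, Model U advances.
Round 3: Model U vs Echo — 11–2, Model U advances.
Round 4: Model U vs Aero — 6–7, Aero advances.
Aero survives the agenda.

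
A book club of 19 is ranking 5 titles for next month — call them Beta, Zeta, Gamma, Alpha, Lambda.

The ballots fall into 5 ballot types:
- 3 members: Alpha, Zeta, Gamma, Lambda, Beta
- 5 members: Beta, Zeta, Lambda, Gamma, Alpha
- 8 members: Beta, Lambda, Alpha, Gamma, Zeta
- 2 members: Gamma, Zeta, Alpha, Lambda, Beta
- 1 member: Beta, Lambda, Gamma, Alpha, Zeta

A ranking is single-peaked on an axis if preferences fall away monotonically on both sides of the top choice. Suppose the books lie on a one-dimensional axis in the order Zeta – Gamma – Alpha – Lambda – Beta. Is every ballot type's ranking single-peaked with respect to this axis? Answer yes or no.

Axis positions: Zeta=1, Gamma=2, Alpha=3, Lambda=4, Beta=5.
Ballot type 1: ranking walks positions 3-1-2-4-5; Zeta is ranked above Gamma even though Gamma lies between Zeta and the peak Alpha on the axis — preferences dip and rise again. Not single-peaked.
Ballot type 2: ranking walks positions 5-1-4-2-3; Zeta is ranked above Lambda even though Lambda lies between Zeta and the peak Beta on the axis — preferences dip and rise again. Not single-peaked.
Ballot type 3 (peak Beta at position 5): ranking walks positions 5-4-3-2-1, expanding outward from the peak — single-peaked.
Ballot type 4 (peak Gamma at position 2): ranking walks positions 2-1-3-4-5, expanding outward from the peak — single-peaked.
Ballot type 5: ranking walks positions 5-4-2-3-1; Gamma is ranked above Alpha even though Alpha lies between Gamma and the peak Beta on the axis — preferences dip and rise again. Not single-peaked.
Ballot type 1 violates single-peakedness, so the profile is not single-peaked on this axis.

no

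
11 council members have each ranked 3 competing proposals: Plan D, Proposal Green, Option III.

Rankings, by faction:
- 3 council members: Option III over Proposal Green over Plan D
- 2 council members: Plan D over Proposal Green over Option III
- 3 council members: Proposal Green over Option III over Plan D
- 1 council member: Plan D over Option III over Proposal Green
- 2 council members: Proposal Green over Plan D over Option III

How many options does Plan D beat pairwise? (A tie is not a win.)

Plan D against each rival (11 council members):
Plan D vs Proposal Green: Proposal Green, 8–3.
Plan D vs Option III: Plan D is ranked higher on 2+1+2 = 5 ballots, Option III on 6. Option III wins 6–5.
Plan D beats no one; loses to Proposal Green, Option III — 0 pairwise wins.

0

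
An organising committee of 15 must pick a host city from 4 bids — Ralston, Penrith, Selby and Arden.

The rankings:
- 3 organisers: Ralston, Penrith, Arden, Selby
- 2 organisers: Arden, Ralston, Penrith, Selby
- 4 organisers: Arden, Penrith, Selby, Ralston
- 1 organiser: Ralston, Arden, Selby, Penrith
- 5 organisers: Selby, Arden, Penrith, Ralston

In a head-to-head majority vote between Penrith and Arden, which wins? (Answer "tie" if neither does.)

Arden

Ballots ranking Penrith above Arden: 3.
Ballots ranking Arden above Penrith: 15 − 3 = 12.
Arden wins the head-to-head 12–3.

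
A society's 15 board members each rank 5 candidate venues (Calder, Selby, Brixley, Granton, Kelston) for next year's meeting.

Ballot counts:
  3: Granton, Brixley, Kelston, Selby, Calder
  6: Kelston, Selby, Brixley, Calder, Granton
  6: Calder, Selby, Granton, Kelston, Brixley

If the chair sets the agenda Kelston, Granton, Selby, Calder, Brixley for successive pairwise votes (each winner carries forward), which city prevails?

Round 1: Kelston vs Granton — 6–9, Granton advances.
Round 2: Granton vs Selby — 3–12, Selby advances.
Round 3: Selby vs Calder — 9–6, Selby advances.
Round 4: Selby vs Brixley — 12–3, Selby advances.
Selby survives the agenda.

Selby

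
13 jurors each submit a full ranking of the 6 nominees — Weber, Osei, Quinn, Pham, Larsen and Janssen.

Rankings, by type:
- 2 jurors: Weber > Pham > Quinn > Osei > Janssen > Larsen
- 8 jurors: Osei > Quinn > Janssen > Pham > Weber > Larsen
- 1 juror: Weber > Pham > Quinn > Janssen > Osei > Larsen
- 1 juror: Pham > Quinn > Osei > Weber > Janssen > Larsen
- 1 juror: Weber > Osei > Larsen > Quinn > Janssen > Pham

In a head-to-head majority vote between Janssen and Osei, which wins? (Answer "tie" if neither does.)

Osei

Ballots ranking Janssen above Osei: 1.
Ballots ranking Osei above Janssen: 13 − 1 = 12.
Osei wins the head-to-head 12–1.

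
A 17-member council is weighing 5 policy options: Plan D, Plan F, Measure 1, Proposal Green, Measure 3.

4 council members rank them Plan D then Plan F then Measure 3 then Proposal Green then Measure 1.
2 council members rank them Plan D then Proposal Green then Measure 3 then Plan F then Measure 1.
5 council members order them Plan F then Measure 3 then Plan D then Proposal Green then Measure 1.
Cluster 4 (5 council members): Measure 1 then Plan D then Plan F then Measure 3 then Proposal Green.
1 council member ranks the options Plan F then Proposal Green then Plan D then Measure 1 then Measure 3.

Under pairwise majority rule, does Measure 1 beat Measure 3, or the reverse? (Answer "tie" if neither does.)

Measure 3

Ballots ranking Measure 1 above Measure 3: 5 + 1 = 6.
Ballots ranking Measure 3 above Measure 1: 17 − 6 = 11.
Measure 3 wins the head-to-head 11–6.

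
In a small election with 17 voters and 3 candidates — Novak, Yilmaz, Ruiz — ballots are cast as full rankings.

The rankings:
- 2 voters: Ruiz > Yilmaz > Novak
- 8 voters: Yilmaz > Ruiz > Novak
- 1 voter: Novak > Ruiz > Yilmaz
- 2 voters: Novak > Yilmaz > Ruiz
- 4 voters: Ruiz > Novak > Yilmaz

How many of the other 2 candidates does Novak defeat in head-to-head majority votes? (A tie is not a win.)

0

Novak against each rival (17 voters):
Novak vs Yilmaz: Yilmaz wins 10–7.
Novak vs Ruiz: Novak preferred on 1+2 = 3 ballots; Ruiz wins 14–3.
Novak beats no one; loses to Yilmaz, Ruiz — 0 pairwise wins.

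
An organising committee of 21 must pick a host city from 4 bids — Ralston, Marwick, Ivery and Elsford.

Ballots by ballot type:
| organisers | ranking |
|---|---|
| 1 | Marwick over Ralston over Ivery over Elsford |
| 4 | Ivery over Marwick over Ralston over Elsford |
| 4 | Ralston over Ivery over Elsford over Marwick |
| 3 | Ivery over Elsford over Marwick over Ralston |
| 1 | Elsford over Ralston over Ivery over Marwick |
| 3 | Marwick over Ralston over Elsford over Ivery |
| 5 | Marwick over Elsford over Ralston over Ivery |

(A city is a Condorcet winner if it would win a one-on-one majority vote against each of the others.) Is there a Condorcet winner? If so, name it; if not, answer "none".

none

Pairwise majorities:
Ralston vs Marwick: 4+1 = 5 for Ralston, 16 for Marwick — Marwick by 16–5.
Ralston vs Ivery: 14 to 7, Ralston.
Ralston vs Elsford: Ralston preferred on 1+4+4+3 = 12 ballots; Ralston wins 12–9.
Marwick vs Ivery: Marwick is ranked higher on 1+3+5 = 9 ballots, Ivery on 12. Ivery wins 12–9.
Marwick vs Elsford: 13 to 8, Marwick.
Ivery vs Elsford: 12 to 9, Ivery.
Each city drops at least one matchup (Ralston loses to Marwick; Marwick loses to Ivery; Ivery loses to Ralston; Elsford loses to Ralston); the cycle Ralston → Ivery → Marwick → Ralston rules out a Condorcet winner.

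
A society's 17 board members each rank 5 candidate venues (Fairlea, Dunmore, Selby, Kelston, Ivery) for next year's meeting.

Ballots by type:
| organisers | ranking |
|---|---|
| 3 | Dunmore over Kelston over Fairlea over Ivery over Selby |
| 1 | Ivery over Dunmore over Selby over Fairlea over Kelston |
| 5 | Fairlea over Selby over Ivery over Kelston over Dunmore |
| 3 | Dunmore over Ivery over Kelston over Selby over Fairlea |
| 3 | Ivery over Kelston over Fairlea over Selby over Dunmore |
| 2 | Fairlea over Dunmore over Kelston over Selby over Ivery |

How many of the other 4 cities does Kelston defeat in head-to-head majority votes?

Kelston against each rival (17 organisers):
Kelston vs Fairlea: 9 to 8, Kelston.
Kelston vs Dunmore: Dunmore, 9–8.
Kelston–Selby: Kelston 11–6.
Kelston vs Ivery: Kelston is ranked higher on 3+2 = 5 ballots, Ivery on 12. Ivery wins 12–5.
Kelston beats Fairlea, Selby; loses to Dunmore, Ivery — 2 pairwise wins.

2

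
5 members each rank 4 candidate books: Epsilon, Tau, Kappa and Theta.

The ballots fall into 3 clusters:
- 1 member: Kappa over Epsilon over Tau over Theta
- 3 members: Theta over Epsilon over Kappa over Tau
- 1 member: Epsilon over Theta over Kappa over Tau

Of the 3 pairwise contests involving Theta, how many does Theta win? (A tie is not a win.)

Theta against each rival (5 members):
Theta vs Epsilon: Theta, 3–2.
Theta vs Tau: Theta, 4–1.
Theta vs Kappa: Theta, 4–1.
Theta beats Epsilon, Tau, Kappa — 3 pairwise wins.

3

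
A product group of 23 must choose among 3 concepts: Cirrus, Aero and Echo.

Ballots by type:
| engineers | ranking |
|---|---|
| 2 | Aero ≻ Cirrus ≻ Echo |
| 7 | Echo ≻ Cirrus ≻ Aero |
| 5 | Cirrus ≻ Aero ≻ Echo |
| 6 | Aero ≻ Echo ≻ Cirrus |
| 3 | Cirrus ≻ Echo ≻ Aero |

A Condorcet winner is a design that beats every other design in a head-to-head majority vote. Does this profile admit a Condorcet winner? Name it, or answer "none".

Check each pair by majority over 23 ballots:
Cirrus vs Aero: 7+5+3 = 15 for Cirrus, 8 for Aero — Cirrus by 15–8.
Cirrus vs Echo: Cirrus preferred on 2+5+3 = 10 ballots; Echo wins 13–10.
Aero vs Echo: 2+5+6 = 13 for Aero, 10 for Echo — Aero by 13–10.
No design is unbeaten: Cirrus loses to Echo; Aero loses to Cirrus; Echo loses to Aero. In particular Cirrus > Aero > Echo > Cirrus is a majority cycle — no Condorcet winner exists.

none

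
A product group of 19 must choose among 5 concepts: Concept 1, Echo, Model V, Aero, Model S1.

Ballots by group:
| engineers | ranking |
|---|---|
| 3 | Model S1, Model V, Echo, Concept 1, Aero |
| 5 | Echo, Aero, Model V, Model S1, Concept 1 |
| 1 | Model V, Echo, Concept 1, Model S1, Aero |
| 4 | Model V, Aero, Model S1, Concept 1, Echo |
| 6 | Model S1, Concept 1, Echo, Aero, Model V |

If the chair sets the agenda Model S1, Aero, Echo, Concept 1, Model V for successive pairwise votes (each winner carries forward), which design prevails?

Model V

Round 1: Model S1 vs Aero — 10–9, Model S1 advances.
Round 2: Model S1 vs Echo — 13–6, Model S1 advances.
Round 3: Model S1 vs Concept 1 — 18–1, Model S1 advances.
Round 4: Model S1 vs Model V — 9–10, Model V advances.
The agenda winner is Model V.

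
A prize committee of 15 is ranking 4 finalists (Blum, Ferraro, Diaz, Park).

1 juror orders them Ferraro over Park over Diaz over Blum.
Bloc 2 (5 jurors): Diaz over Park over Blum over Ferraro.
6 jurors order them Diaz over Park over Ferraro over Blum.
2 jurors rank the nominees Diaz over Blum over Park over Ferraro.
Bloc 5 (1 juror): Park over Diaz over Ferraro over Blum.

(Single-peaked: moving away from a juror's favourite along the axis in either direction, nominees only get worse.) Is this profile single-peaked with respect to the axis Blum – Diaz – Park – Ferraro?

yes

Axis positions: Blum=1, Diaz=2, Park=3, Ferraro=4.
Bloc 1 (peak Ferraro at position 4): ranking walks positions 4-3-2-1, expanding outward from the peak — single-peaked.
Bloc 2 (peak Diaz at position 2): ranking walks positions 2-3-1-4, expanding outward from the peak — single-peaked.
Bloc 3 (peak Diaz at position 2): ranking walks positions 2-3-4-1, expanding outward from the peak — single-peaked.
Bloc 4 (peak Diaz at position 2): ranking walks positions 2-1-3-4, expanding outward from the peak — single-peaked.
Bloc 5 (peak Park at position 3): ranking walks positions 3-2-4-1, expanding outward from the peak — single-peaked.
Every ranking is single-peaked on this axis.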